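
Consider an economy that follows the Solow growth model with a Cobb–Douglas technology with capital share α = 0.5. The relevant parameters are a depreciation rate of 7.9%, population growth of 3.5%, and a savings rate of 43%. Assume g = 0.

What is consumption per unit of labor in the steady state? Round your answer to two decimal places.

c* = 2.15

In steady state, investment equals break-even investment: s·k^α = (n + δ)·k.
Rearranging, k^(1−α) = s / (n + δ).
k^0.5 = 0.43 / (0.035 + 0.079) = 0.43 / 0.114 = 3.7719
k* = 3.7719^(1/0.5) ≈ 14.2272
y* = (k*)^α = 14.2272^0.5 ≈ 3.7719
c* = (1 − s)·y* = (1 − 0.43) × 3.7719 ≈ 2.1500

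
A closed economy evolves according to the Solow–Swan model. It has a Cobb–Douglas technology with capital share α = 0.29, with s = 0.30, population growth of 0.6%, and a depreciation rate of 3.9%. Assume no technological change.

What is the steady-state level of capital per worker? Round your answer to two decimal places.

In steady state, investment equals break-even investment: s·k^α = (n + δ)·k.
Rearranging, k^(1−α) = s / (n + δ).
k^0.71 = 0.30 / (0.006 + 0.039) = 0.30 / 0.045 = 6.6667
k* = 6.6667^(1/0.71) ≈ 14.4690

k* ≈ 14.47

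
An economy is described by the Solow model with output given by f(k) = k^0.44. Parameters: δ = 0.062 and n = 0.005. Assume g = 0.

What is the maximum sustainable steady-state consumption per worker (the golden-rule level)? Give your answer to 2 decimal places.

At the golden rule, f'(k) = n + δ, so α·k^(α−1) = n + δ and k_gold = (α/(n + δ))^(1/(1−α)).
k_gold = (0.44/0.067)^(1/0.56) = 6.5672^1.7857 ≈ 28.8135
c_gold = f(k_gold) − (n + δ)·k_gold = 4.3876 − 0.067×28.8135 ≈ 2.4571

c_gold ≈ 2.46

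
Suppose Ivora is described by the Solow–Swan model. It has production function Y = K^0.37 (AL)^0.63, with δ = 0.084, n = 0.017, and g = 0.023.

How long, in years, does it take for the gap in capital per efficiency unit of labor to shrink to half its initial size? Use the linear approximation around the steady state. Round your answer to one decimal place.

Near the steady state the convergence rate is λ = (1 − α)(n + g + δ).
λ = (1 − 0.37) × 0.124 = 0.63 × 0.124 = 0.07812
Half-life = ln 2 / λ = 0.6931 / 0.07812 ≈ 8.87 years

half-life ≈ 8.9 years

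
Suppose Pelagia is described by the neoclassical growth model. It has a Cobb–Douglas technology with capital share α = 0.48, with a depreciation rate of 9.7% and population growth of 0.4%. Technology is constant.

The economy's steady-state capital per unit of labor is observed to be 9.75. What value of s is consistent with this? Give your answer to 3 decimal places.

At the steady state, Δk = 0, so s·k^α = (n + δ)·k.
So s / (n + δ) = (k*)^(1−α) = 9.75^0.52 = 3.2680.
Therefore s = 3.2680 × (n + δ) = 3.2680 × 0.101 = 0.3301.

s ≈ 0.330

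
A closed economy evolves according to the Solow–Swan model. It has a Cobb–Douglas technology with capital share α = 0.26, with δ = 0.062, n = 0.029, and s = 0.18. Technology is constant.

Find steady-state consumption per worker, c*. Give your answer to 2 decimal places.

c* ≈ 1.04

At the steady state, Δk = 0, so s·k^α = (n + δ)·k.
Dividing both sides by k: k^(1−α) = s / (n + δ).
k^0.74 = 0.18 / (0.029 + 0.062) = 0.18 / 0.091 = 1.9780
k* = 1.9780^(1/0.74) ≈ 2.5137
y* = (k*)^α = 2.5137^0.26 ≈ 1.2708
c* = (1 − s)·y* = (1 − 0.18) × 1.2708 ≈ 1.0421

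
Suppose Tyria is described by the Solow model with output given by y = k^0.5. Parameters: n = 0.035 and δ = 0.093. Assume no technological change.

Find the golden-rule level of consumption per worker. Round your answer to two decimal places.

At the golden rule, f'(k) = n + δ, so α·k^(α−1) = n + δ and k_gold = (α/(n + δ))^(1/(1−α)).
k_gold = (0.5/0.128)^(1/0.5) = 3.9063^2 ≈ 15.2592
c_gold = f(k_gold) − (n + δ)·k_gold = 3.9063 − 0.128×15.2592 ≈ 1.9531

c_gold ≈ 1.95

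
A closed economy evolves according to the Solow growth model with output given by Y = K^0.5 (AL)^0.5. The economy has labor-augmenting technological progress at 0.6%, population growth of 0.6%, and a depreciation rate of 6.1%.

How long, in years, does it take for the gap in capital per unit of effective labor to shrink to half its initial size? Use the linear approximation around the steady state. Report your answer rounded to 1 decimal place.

Near the steady state the convergence rate is λ = (1 − α)(n + g + δ).
λ = (1 − 0.5) × 0.073 = 0.5 × 0.073 = 0.0365
Half-life = ln 2 / λ = 0.6931 / 0.0365 ≈ 18.99 years

half-life ≈ 19.0 years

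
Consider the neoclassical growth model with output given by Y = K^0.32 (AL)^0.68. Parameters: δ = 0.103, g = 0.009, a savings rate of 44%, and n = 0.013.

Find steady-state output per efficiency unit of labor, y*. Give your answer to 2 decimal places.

y* ≈ 1.81

Steady state requires s·f(k) = (n + g + δ)·k, i.e. s·k^α = (n + g + δ)·k.
Dividing both sides by k: k^(1−α) = s / (n + g + δ).
k^0.68 = 0.44 / (0.013 + 0.009 + 0.103) = 0.44 / 0.125 = 3.5200
k* = 3.5200^(1/0.68) ≈ 6.3641
y* = (k*)^α = 6.3641^0.32 ≈ 1.8080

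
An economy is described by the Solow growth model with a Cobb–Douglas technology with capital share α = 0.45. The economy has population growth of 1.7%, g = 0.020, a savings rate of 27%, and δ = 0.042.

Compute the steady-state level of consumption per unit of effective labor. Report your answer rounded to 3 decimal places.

c* ≈ 1.995

Steady state requires s·f(k) = (n + g + δ)·k, i.e. s·k^α = (n + g + δ)·k.
Rearranging, k^(1−α) = s / (n + g + δ).
k^0.55 = 0.27 / (0.017 + 0.020 + 0.042) = 0.27 / 0.079 = 3.4177
k* = 3.4177^(1/0.55) ≈ 9.3417
y* = (k*)^α = 9.3417^0.45 ≈ 2.7333
c* = (1 − s)·y* = (1 − 0.27) × 2.7333 ≈ 1.9953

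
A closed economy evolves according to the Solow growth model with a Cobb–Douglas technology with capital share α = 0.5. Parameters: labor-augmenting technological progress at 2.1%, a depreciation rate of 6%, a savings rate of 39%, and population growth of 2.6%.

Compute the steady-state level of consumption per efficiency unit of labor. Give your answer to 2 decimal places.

In steady state, investment equals break-even investment: s·k^α = (n + g + δ)·k.
Rearranging, k^(1−α) = s / (n + g + δ).
k^0.5 = 0.39 / (0.026 + 0.021 + 0.060) = 0.39 / 0.107 = 3.6449
k* = 3.6449^(1/0.5) ≈ 13.2853
y* = (k*)^α = 13.2853^0.5 ≈ 3.6449
c* = (1 − s)·y* = (1 − 0.39) × 3.6449 ≈ 2.2234

c* = 2.22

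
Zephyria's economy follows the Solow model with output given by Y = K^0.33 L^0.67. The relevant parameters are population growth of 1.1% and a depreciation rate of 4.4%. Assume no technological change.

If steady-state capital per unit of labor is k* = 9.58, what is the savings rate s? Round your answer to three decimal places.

s ≈ 0.250

In steady state, investment equals break-even investment: s·k^α = (n + δ)·k.
So s / (n + δ) = (k*)^(1−α) = 9.58^0.67 = 4.5448.
Therefore s = 4.5448 × (n + δ) = 4.5448 × 0.055 = 0.2500.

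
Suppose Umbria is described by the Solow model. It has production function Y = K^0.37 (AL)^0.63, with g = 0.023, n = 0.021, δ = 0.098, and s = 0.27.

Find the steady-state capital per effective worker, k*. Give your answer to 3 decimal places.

At the steady state, Δk = 0, so s·k^α = (n + g + δ)·k.
Rearranging, k^(1−α) = s / (n + g + δ).
k^0.63 = 0.27 / (0.021 + 0.023 + 0.098) = 0.27 / 0.142 = 1.9014
k* = 1.9014^(1/0.63) ≈ 2.7732

k* ≈ 2.773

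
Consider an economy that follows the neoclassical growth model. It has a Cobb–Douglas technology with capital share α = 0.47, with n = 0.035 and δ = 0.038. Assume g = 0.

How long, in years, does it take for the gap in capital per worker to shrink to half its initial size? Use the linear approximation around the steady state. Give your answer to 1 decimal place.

Near the steady state the convergence rate is λ = (1 − α)(n + δ).
λ = (1 − 0.47) × 0.073 = 0.53 × 0.073 = 0.03869
Half-life = ln 2 / λ = 0.6931 / 0.03869 ≈ 17.91 years

half-life ≈ 17.9 years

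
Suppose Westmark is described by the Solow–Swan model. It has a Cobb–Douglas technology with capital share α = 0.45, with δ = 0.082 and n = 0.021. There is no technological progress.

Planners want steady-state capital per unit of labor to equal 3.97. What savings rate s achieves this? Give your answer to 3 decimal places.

In steady state, investment equals break-even investment: s·k^α = (n + δ)·k.
So s / (n + δ) = (k*)^(1−α) = 3.97^0.55 = 2.1347.
Therefore s = 2.1347 × (n + δ) = 2.1347 × 0.103 = 0.2199.

s ≈ 0.220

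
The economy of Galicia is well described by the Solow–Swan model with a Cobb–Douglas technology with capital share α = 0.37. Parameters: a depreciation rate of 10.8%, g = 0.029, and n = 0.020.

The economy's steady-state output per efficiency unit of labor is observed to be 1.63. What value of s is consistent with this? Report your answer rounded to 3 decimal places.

s ≈ 0.361

Steady state requires s·f(k) = (n + g + δ)·k, i.e. s·k^α = (n + g + δ)·k.
Since y* = [s/(n + g + δ)]^(α/(1−α)), we have s/(n + g + δ) = (y*)^((1−α)/α) = 1.63^1.7027 = 2.2977.
Therefore s = 2.2977 × (n + g + δ) = 2.2977 × 0.157 = 0.3607.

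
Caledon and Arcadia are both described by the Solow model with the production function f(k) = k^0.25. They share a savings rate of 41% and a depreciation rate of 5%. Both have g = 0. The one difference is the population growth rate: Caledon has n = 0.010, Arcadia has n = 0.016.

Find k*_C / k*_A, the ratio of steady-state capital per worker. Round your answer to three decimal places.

k*_C / k*_A ≈ 1.136

Steady-state k* = [s/(n + δ)]^(1/(1−α)), so the ratio is [ (s_C/(n + δ)_C) / (s_A/(n + δ)_A) ]^1.3333.
s_C/(n + δ)_C = 0.41/0.060 = 6.8333; s_A/(n + δ)_A = 0.41/0.066 = 6.2121.
Ratio = (6.8333/6.2121)^1.3333 = 1.1000^1.3333 ≈ 1.1355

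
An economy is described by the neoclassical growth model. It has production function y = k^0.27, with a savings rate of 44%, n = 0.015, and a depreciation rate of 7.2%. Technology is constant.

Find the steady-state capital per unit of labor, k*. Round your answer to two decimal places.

At the steady state, Δk = 0, so s·k^α = (n + δ)·k.
Rearranging, k^(1−α) = s / (n + δ).
k^0.73 = 0.44 / (0.015 + 0.072) = 0.44 / 0.087 = 5.0575
k* = 5.0575^(1/0.73) ≈ 9.2108

k* ≈ 9.21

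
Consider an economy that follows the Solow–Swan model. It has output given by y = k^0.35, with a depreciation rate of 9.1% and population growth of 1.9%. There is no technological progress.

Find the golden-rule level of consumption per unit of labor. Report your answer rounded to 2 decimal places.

At the golden rule, f'(k) = n + δ, so α·k^(α−1) = n + δ and k_gold = (α/(n + δ))^(1/(1−α)).
k_gold = (0.35/0.110)^(1/0.65) = 3.1818^1.5385 ≈ 5.9342
c_gold = f(k_gold) − (n + δ)·k_gold = 1.8650 − 0.110×5.9342 ≈ 1.2122

c_gold ≈ 1.21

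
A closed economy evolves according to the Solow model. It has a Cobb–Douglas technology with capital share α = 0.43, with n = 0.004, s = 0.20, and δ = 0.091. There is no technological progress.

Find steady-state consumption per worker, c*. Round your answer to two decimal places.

Steady state requires s·f(k) = (n + δ)·k, i.e. s·k^α = (n + δ)·k.
Dividing both sides by k: k^(1−α) = s / (n + δ).
k^0.57 = 0.20 / (0.004 + 0.091) = 0.20 / 0.095 = 2.1053
k* = 2.1053^(1/0.57) ≈ 3.6916
y* = (k*)^α = 3.6916^0.43 ≈ 1.7535
c* = (1 − s)·y* = (1 − 0.20) × 1.7535 ≈ 1.4028

c* ≈ 1.40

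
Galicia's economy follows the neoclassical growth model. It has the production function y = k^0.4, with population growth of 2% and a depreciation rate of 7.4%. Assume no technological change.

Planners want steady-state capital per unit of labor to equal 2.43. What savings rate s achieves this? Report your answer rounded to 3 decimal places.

In steady state, investment equals break-even investment: s·k^α = (n + δ)·k.
So s / (n + δ) = (k*)^(1−α) = 2.43^0.6 = 1.7036.
Therefore s = 1.7036 × (n + δ) = 1.7036 × 0.094 = 0.1601.

s ≈ 0.160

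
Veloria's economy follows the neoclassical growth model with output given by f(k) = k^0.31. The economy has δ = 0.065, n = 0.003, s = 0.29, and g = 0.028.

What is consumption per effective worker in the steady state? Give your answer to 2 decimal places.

c* ≈ 1.17

In steady state, investment equals break-even investment: s·k^α = (n + g + δ)·k.
Rearranging, k^(1−α) = s / (n + g + δ).
k^0.69 = 0.29 / (0.003 + 0.028 + 0.065) = 0.29 / 0.096 = 3.0208
k* = 3.0208^(1/0.69) ≈ 4.9640
y* = (k*)^α = 4.9640^0.31 ≈ 1.6433
c* = (1 − s)·y* = (1 − 0.29) × 1.6433 ≈ 1.1667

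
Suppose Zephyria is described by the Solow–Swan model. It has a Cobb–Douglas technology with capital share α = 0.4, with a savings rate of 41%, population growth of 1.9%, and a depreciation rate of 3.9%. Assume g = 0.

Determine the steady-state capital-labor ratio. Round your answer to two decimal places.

k* ≈ 26.04

Steady state requires s·f(k) = (n + δ)·k, i.e. s·k^α = (n + δ)·k.
Dividing both sides by k: k^(1−α) = s / (n + δ).
k^0.6 = 0.41 / (0.019 + 0.039) = 0.41 / 0.058 = 7.0690
k* = 7.0690^(1/0.6) ≈ 26.0373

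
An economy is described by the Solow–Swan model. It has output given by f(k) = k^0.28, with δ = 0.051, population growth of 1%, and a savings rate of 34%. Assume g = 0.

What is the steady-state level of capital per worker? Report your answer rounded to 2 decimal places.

k* ≈ 10.87

In steady state, investment equals break-even investment: s·k^α = (n + δ)·k.
Rearranging, k^(1−α) = s / (n + δ).
k^0.72 = 0.34 / (0.010 + 0.051) = 0.34 / 0.061 = 5.5738
k* = 5.5738^(1/0.72) ≈ 10.8723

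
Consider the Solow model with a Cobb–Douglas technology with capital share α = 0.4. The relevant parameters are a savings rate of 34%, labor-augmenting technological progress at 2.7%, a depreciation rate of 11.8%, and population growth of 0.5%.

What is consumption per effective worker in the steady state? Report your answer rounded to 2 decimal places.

At the steady state, Δk = 0, so s·k^α = (n + g + δ)·k.
Rearranging, k^(1−α) = s / (n + g + δ).
k^0.6 = 0.34 / (0.005 + 0.027 + 0.118) = 0.34 / 0.150 = 2.2667
k* = 2.2667^(1/0.6) ≈ 3.9113
y* = (k*)^α = 3.9113^0.4 ≈ 1.7256
c* = (1 − s)·y* = (1 − 0.34) × 1.7256 ≈ 1.1389

c* = 1.14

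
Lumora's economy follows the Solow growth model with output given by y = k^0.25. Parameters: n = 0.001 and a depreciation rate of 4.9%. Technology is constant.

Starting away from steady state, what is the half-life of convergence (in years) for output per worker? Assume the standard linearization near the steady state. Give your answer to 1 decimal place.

about 18.5 years

Near the steady state the convergence rate is λ = (1 − α)(n + δ).
λ = (1 − 0.25) × 0.050 = 0.75 × 0.050 = 0.0375
Half-life = ln 2 / λ = 0.6931 / 0.0375 ≈ 18.48 years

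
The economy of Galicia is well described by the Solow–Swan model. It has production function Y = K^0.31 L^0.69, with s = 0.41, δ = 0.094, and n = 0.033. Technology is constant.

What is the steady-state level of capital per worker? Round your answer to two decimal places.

In steady state, investment equals break-even investment: s·k^α = (n + δ)·k.
Rearranging, k^(1−α) = s / (n + δ).
k^0.69 = 0.41 / (0.033 + 0.094) = 0.41 / 0.127 = 3.2283
k* = 3.2283^(1/0.69) ≈ 5.4657

k* = 5.47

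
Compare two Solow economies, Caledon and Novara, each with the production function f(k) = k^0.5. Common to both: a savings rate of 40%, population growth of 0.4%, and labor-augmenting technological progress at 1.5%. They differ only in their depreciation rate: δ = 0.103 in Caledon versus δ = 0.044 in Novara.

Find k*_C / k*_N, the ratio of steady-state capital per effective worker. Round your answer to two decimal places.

k*_C / k*_N ≈ 0.27

Steady-state k* = [s/(n + g + δ)]^(1/(1−α)), so the ratio is [ (s_C/(n + g + δ)_C) / (s_N/(n + g + δ)_N) ]^2.
s_C/(n + g + δ)_C = 0.40/0.122 = 3.2787; s_N/(n + g + δ)_N = 0.40/0.063 = 6.3492.
Ratio = (3.2787/6.3492)^2 = 0.5164^2 ≈ 0.2667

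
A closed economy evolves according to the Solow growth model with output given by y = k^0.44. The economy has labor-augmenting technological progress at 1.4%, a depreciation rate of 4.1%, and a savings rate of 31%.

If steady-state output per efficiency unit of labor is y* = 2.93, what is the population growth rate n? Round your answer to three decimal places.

n ≈ 0.024

In steady state, investment equals break-even investment: s·k^α = (n + g + δ)·k.
Since y* = [s/(n + g + δ)]^(α/(1−α)), we have s/(n + g + δ) = (y*)^((1−α)/α) = 2.93^1.2727 = 3.9281.
Therefore n + g + δ = s / 3.9281 = 0.31 / 3.9281 = 0.0789, so n = 0.0789 − 0.055 = 0.0239.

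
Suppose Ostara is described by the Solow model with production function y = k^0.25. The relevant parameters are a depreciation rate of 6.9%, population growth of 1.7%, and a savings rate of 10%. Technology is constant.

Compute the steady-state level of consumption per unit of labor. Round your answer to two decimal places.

In steady state, investment equals break-even investment: s·k^α = (n + δ)·k.
Dividing both sides by k: k^(1−α) = s / (n + δ).
k^0.75 = 0.10 / (0.017 + 0.069) = 0.10 / 0.086 = 1.1628
k* = 1.1628^(1/0.75) ≈ 1.2228
y* = (k*)^α = 1.2228^0.25 ≈ 1.0516
c* = (1 − s)·y* = (1 − 0.10) × 1.0516 ≈ 0.9464

c* ≈ 0.95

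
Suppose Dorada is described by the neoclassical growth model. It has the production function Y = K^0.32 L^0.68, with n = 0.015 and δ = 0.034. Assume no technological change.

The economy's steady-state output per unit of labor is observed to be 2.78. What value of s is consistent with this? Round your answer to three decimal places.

In steady state, investment equals break-even investment: s·k^α = (n + δ)·k.
Since y* = [s/(n + δ)]^(α/(1−α)), we have s/(n + δ) = (y*)^((1−α)/α) = 2.78^2.125 = 8.7820.
Therefore s = 8.7820 × (n + δ) = 8.7820 × 0.049 = 0.4303.

s ≈ 0.430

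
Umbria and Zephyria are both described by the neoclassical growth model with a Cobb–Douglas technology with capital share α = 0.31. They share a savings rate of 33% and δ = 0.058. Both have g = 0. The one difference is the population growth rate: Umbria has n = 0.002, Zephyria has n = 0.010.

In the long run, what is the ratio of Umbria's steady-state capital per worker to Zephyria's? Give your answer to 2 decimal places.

k*_U / k*_Z ≈ 1.20

Steady-state k* = [s/(n + δ)]^(1/(1−α)), so the ratio is [ (s_U/(n + δ)_U) / (s_Z/(n + δ)_Z) ]^1.4493.
s_U/(n + δ)_U = 0.33/0.060 = 5.5000; s_Z/(n + δ)_Z = 0.33/0.068 = 4.8529.
Ratio = (5.5000/4.8529)^1.4493 = 1.1333^1.4493 ≈ 1.1988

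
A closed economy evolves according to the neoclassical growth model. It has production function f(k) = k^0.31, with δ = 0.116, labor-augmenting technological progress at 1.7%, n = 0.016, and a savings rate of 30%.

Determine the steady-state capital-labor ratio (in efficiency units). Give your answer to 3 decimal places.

k* ≈ 2.757

Steady state requires s·f(k) = (n + g + δ)·k, i.e. s·k^α = (n + g + δ)·k.
Dividing both sides by k: k^(1−α) = s / (n + g + δ).
k^0.69 = 0.30 / (0.016 + 0.017 + 0.116) = 0.30 / 0.149 = 2.0134
k* = 2.0134^(1/0.69) ≈ 2.7573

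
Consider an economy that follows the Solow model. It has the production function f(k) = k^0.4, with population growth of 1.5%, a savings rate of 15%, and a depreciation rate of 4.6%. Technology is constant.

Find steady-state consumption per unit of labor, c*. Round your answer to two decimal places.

In steady state, investment equals break-even investment: s·k^α = (n + δ)·k.
Rearranging, k^(1−α) = s / (n + δ).
k^0.6 = 0.15 / (0.015 + 0.046) = 0.15 / 0.061 = 2.4590
k* = 2.4590^(1/0.6) ≈ 4.4799
y* = (k*)^α = 4.4799^0.4 ≈ 1.8218
c* = (1 − s)·y* = (1 − 0.15) × 1.8218 ≈ 1.5485

c* = 1.55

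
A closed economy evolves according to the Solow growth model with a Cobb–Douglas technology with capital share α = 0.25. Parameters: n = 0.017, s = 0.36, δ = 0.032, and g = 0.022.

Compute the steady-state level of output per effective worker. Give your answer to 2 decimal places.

Steady state requires s·f(k) = (n + g + δ)·k, i.e. s·k^α = (n + g + δ)·k.
Dividing both sides by k: k^(1−α) = s / (n + g + δ).
k^0.75 = 0.36 / (0.017 + 0.022 + 0.032) = 0.36 / 0.071 = 5.0704
k* = 5.0704^(1/0.75) ≈ 8.7108
y* = (k*)^α = 8.7108^0.25 ≈ 1.7180

y* ≈ 1.72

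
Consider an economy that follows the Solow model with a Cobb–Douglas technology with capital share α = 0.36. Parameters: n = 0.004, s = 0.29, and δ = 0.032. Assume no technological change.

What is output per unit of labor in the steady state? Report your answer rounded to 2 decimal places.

At the steady state, Δk = 0, so s·k^α = (n + δ)·k.
Rearranging, k^(1−α) = s / (n + δ).
k^0.64 = 0.29 / (0.004 + 0.032) = 0.29 / 0.036 = 8.0556
k* = 8.0556^(1/0.64) ≈ 26.0482
y* = (k*)^α = 26.0482^0.36 ≈ 3.2336

y* ≈ 3.23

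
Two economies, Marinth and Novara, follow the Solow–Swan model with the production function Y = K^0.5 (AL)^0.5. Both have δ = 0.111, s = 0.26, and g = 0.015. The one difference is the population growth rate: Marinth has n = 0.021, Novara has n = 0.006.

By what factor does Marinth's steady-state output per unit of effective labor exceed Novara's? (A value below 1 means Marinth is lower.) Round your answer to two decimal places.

Steady-state y* = [s/(n + g + δ)]^(α/(1−α)), so the ratio is [ (s_M/(n + g + δ)_M) / (s_N/(n + g + δ)_N) ]^1.
s_M/(n + g + δ)_M = 0.26/0.147 = 1.7687; s_N/(n + g + δ)_N = 0.26/0.132 = 1.9697.
Ratio = (1.7687/1.9697)^1 = 0.8980^1 ≈ 0.8980

y*_M / y*_N ≈ 0.90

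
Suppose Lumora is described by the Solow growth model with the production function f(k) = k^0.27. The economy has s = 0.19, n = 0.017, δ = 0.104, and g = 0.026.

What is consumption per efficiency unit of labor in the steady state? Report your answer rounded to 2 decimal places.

c* = 0.89

At the steady state, Δk = 0, so s·k^α = (n + g + δ)·k.
Dividing both sides by k: k^(1−α) = s / (n + g + δ).
k^0.73 = 0.19 / (0.017 + 0.026 + 0.104) = 0.19 / 0.147 = 1.2925
k* = 1.2925^(1/0.73) ≈ 1.4212
y* = (k*)^α = 1.4212^0.27 ≈ 1.0996
c* = (1 − s)·y* = (1 − 0.19) × 1.0996 ≈ 0.8907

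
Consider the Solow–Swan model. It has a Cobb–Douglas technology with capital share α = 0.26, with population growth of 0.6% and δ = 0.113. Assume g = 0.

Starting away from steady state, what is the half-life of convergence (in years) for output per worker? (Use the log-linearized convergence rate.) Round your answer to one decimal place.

Near the steady state the convergence rate is λ = (1 − α)(n + δ).
λ = (1 − 0.26) × 0.119 = 0.74 × 0.119 = 0.08806
Half-life = ln 2 / λ = 0.6931 / 0.08806 ≈ 7.87 years

about 7.9 years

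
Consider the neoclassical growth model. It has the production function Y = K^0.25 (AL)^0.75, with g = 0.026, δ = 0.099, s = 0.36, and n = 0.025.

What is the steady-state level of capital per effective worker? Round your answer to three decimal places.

k* = 3.213

At the steady state, Δk = 0, so s·k^α = (n + g + δ)·k.
Rearranging, k^(1−α) = s / (n + g + δ).
k^0.75 = 0.36 / (0.025 + 0.026 + 0.099) = 0.36 / 0.150 = 2.4000
k* = 2.4000^(1/0.75) ≈ 3.2133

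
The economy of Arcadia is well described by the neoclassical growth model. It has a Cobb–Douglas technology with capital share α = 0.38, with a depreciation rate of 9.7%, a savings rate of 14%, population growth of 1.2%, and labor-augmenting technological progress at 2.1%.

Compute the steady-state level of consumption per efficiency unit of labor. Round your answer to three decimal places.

Steady state requires s·f(k) = (n + g + δ)·k, i.e. s·k^α = (n + g + δ)·k.
Dividing both sides by k: k^(1−α) = s / (n + g + δ).
k^0.62 = 0.14 / (0.012 + 0.021 + 0.097) = 0.14 / 0.130 = 1.0769
k* = 1.0769^(1/0.62) ≈ 1.1269
y* = (k*)^α = 1.1269^0.38 ≈ 1.0464
c* = (1 − s)·y* = (1 − 0.14) × 1.0464 ≈ 0.8999

c* = 0.900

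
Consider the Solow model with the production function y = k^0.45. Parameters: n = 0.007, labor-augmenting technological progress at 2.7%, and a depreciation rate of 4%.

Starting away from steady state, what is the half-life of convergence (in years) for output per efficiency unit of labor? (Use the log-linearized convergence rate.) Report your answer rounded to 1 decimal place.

about 17.0 years

Near the steady state the convergence rate is λ = (1 − α)(n + g + δ).
λ = (1 − 0.45) × 0.074 = 0.55 × 0.074 = 0.0407
Half-life = ln 2 / λ = 0.6931 / 0.0407 ≈ 17.03 years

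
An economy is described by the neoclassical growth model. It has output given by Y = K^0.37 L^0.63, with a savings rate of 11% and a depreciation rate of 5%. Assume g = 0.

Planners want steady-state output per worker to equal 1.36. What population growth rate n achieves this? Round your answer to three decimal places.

n ≈ 0.015

In steady state, investment equals break-even investment: s·k^α = (n + δ)·k.
Since y* = [s/(n + δ)]^(α/(1−α)), we have s/(n + δ) = (y*)^((1−α)/α) = 1.36^1.7027 = 1.6880.
Therefore n + δ = s / 1.6880 = 0.11 / 1.6880 = 0.0652, so n = 0.0652 − 0.050 = 0.0152.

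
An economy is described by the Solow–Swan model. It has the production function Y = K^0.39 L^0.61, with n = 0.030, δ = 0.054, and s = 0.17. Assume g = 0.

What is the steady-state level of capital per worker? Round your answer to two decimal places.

Steady state requires s·f(k) = (n + δ)·k, i.e. s·k^α = (n + δ)·k.
Dividing both sides by k: k^(1−α) = s / (n + δ).
k^0.61 = 0.17 / (0.030 + 0.054) = 0.17 / 0.084 = 2.0238
k* = 2.0238^(1/0.61) ≈ 3.1762

k* = 3.18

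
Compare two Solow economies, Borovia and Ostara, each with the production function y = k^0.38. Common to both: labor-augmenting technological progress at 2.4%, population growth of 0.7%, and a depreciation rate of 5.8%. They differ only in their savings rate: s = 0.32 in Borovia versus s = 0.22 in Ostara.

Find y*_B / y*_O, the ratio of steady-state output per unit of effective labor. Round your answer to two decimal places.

ratio ≈ 1.26

Steady-state y* = [s/(n + g + δ)]^(α/(1−α)), so the ratio is [ (s_B/(n + g + δ)_B) / (s_O/(n + g + δ)_O) ]^0.6129.
s_B/(n + g + δ)_B = 0.32/0.089 = 3.5955; s_O/(n + g + δ)_O = 0.22/0.089 = 2.4719.
Ratio = (3.5955/2.4719)^0.6129 = 1.4545^0.6129 ≈ 1.2581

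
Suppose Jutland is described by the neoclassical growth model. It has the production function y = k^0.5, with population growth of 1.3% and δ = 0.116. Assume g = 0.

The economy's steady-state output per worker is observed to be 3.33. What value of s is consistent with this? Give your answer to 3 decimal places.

At the steady state, Δk = 0, so s·k^α = (n + δ)·k.
Since y* = [s/(n + δ)]^(α/(1−α)), we have s/(n + δ) = (y*)^((1−α)/α) = 3.33^1 = 3.3300.
Therefore s = 3.3300 × (n + δ) = 3.3300 × 0.129 = 0.4296.

s ≈ 0.430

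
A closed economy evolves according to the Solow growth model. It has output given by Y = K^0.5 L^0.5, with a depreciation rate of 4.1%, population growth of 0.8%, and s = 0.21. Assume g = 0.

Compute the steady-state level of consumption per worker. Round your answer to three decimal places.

c* ≈ 3.386

Steady state requires s·f(k) = (n + δ)·k, i.e. s·k^α = (n + δ)·k.
Dividing both sides by k: k^(1−α) = s / (n + δ).
k^0.5 = 0.21 / (0.008 + 0.041) = 0.21 / 0.049 = 4.2857
k* = 4.2857^(1/0.5) ≈ 18.3672
y* = (k*)^α = 18.3672^0.5 ≈ 4.2857
c* = (1 − s)·y* = (1 − 0.21) × 4.2857 ≈ 3.3857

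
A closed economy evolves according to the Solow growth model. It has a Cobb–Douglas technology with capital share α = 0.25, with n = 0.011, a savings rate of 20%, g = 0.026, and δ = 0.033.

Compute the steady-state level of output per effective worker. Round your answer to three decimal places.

y* ≈ 1.419

Steady state requires s·f(k) = (n + g + δ)·k, i.e. s·k^α = (n + g + δ)·k.
Rearranging, k^(1−α) = s / (n + g + δ).
k^0.75 = 0.20 / (0.011 + 0.026 + 0.033) = 0.20 / 0.070 = 2.8571
k* = 2.8571^(1/0.75) ≈ 4.0542
y* = (k*)^α = 4.0542^0.25 ≈ 1.4190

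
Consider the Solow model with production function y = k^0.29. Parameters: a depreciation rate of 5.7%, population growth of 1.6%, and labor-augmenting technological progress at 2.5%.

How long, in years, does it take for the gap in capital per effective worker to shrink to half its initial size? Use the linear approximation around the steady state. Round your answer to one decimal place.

about 10.0 years

Near the steady state the convergence rate is λ = (1 − α)(n + g + δ).
λ = (1 − 0.29) × 0.098 = 0.71 × 0.098 = 0.06958
Half-life = ln 2 / λ = 0.6931 / 0.06958 ≈ 9.96 years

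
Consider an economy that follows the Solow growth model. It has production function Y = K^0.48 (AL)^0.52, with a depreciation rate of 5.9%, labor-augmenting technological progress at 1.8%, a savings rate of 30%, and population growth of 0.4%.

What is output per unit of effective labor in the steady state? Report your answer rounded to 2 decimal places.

y* = 3.35

Steady state requires s·f(k) = (n + g + δ)·k, i.e. s·k^α = (n + g + δ)·k.
Rearranging, k^(1−α) = s / (n + g + δ).
k^0.52 = 0.30 / (0.004 + 0.018 + 0.059) = 0.30 / 0.081 = 3.7037
k* = 3.7037^(1/0.52) ≈ 12.4031
y* = (k*)^α = 12.4031^0.48 ≈ 3.3488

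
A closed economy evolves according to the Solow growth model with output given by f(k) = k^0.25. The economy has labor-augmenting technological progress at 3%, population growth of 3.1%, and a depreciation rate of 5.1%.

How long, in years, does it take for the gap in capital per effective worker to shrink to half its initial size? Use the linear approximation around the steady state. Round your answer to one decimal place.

Near the steady state the convergence rate is λ = (1 − α)(n + g + δ).
λ = (1 − 0.25) × 0.112 = 0.75 × 0.112 = 0.0840
Half-life = ln 2 / λ = 0.6931 / 0.0840 ≈ 8.25 years

about 8.3 years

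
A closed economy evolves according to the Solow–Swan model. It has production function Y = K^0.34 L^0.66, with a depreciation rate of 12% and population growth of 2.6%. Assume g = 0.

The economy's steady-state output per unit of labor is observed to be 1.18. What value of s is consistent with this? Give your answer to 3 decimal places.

s ≈ 0.201

At the steady state, Δk = 0, so s·k^α = (n + δ)·k.
Since y* = [s/(n + δ)]^(α/(1−α)), we have s/(n + δ) = (y*)^((1−α)/α) = 1.18^1.9412 = 1.3789.
Therefore s = 1.3789 × (n + δ) = 1.3789 × 0.146 = 0.2013.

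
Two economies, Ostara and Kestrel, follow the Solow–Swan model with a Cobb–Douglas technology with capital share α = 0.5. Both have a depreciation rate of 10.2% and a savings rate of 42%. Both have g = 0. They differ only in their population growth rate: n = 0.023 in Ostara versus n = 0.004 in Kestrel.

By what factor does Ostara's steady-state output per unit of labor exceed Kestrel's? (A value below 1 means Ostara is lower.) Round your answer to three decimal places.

ratio ≈ 0.848

Steady-state y* = [s/(n + δ)]^(α/(1−α)), so the ratio is [ (s_O/(n + δ)_O) / (s_K/(n + δ)_K) ]^1.
s_O/(n + δ)_O = 0.42/0.125 = 3.3600; s_K/(n + δ)_K = 0.42/0.106 = 3.9623.
Ratio = (3.3600/3.9623)^1 = 0.8480^1 ≈ 0.8480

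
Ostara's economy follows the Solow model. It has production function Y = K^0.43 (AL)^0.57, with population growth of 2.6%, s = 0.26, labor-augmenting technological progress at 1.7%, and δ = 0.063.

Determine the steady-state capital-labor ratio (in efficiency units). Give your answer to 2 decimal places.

Steady state requires s·f(k) = (n + g + δ)·k, i.e. s·k^α = (n + g + δ)·k.
Rearranging, k^(1−α) = s / (n + g + δ).
k^0.57 = 0.26 / (0.026 + 0.017 + 0.063) = 0.26 / 0.106 = 2.4528
k* = 2.4528^(1/0.57) ≈ 4.8263

k* ≈ 4.83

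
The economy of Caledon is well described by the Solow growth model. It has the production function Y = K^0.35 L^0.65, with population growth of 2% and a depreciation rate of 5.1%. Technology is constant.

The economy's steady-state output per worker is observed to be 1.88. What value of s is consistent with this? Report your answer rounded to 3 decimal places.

s ≈ 0.229

At the steady state, Δk = 0, so s·k^α = (n + δ)·k.
Since y* = [s/(n + δ)]^(α/(1−α)), we have s/(n + δ) = (y*)^((1−α)/α) = 1.88^1.8571 = 3.2295.
Therefore s = 3.2295 × (n + δ) = 3.2295 × 0.071 = 0.2293.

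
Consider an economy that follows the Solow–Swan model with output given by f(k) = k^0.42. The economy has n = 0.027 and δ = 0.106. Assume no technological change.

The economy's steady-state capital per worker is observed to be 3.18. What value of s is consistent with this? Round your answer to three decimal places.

In steady state, investment equals break-even investment: s·k^α = (n + δ)·k.
So s / (n + δ) = (k*)^(1−α) = 3.18^0.58 = 1.9562.
Therefore s = 1.9562 × (n + δ) = 1.9562 × 0.133 = 0.2602.

s ≈ 0.260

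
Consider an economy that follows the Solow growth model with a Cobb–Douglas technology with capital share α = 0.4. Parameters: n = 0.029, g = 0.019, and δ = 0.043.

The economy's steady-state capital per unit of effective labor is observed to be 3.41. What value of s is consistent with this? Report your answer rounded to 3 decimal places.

s ≈ 0.190

In steady state, investment equals break-even investment: s·k^α = (n + g + δ)·k.
So s / (n + g + δ) = (k*)^(1−α) = 3.41^0.6 = 2.0876.
Therefore s = 2.0876 × (n + g + δ) = 2.0876 × 0.091 = 0.1900.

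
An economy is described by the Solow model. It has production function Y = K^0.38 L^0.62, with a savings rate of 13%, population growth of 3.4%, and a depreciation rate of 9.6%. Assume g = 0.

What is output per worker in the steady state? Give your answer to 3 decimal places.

y* ≈ 1.000

In steady state, investment equals break-even investment: s·k^α = (n + δ)·k.
Dividing both sides by k: k^(1−α) = s / (n + δ).
k^0.62 = 0.13 / (0.034 + 0.096) = 0.13 / 0.130 = 1.0000
k* = 1.0000^(1/0.62) ≈ 1.0000
y* = (k*)^α = 1.0000^0.38 ≈ 1.0000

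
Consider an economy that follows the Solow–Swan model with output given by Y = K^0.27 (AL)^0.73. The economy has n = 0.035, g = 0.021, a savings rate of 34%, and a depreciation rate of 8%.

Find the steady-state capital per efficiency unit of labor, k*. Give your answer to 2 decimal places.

k* = 3.51

In steady state, investment equals break-even investment: s·k^α = (n + g + δ)·k.
Dividing both sides by k: k^(1−α) = s / (n + g + δ).
k^0.73 = 0.34 / (0.035 + 0.021 + 0.080) = 0.34 / 0.136 = 2.5000
k* = 2.5000^(1/0.73) ≈ 3.5085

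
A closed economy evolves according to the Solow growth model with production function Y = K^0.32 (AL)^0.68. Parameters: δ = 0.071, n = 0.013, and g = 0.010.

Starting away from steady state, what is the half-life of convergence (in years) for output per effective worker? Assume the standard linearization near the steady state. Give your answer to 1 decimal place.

Near the steady state the convergence rate is λ = (1 − α)(n + g + δ).
λ = (1 − 0.32) × 0.094 = 0.68 × 0.094 = 0.06392
Half-life = ln 2 / λ = 0.6931 / 0.06392 ≈ 10.84 years

t_½ ≈ 10.8 years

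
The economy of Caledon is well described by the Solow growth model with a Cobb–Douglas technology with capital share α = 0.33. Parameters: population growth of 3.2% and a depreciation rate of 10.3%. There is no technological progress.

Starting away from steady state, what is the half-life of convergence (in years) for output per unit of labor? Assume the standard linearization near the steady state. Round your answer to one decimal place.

about 7.7 years

Near the steady state the convergence rate is λ = (1 − α)(n + δ).
λ = (1 − 0.33) × 0.135 = 0.67 × 0.135 = 0.09045
Half-life = ln 2 / λ = 0.6931 / 0.09045 ≈ 7.66 years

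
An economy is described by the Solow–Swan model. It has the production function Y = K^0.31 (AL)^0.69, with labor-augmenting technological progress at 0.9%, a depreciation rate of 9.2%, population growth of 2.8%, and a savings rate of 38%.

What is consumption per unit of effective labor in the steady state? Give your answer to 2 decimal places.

Steady state requires s·f(k) = (n + g + δ)·k, i.e. s·k^α = (n + g + δ)·k.
Dividing both sides by k: k^(1−α) = s / (n + g + δ).
k^0.69 = 0.38 / (0.028 + 0.009 + 0.092) = 0.38 / 0.129 = 2.9457
k* = 2.9457^(1/0.69) ≈ 4.7861
y* = (k*)^α = 4.7861^0.31 ≈ 1.6248
c* = (1 − s)·y* = (1 − 0.38) × 1.6248 ≈ 1.0074

c* = 1.01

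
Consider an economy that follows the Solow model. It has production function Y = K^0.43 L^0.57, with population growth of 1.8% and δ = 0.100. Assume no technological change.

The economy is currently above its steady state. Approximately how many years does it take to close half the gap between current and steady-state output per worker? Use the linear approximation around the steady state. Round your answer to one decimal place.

Near the steady state the convergence rate is λ = (1 − α)(n + δ).
λ = (1 − 0.43) × 0.118 = 0.57 × 0.118 = 0.06726
Half-life = ln 2 / λ = 0.6931 / 0.06726 ≈ 10.30 years

about 10.3 years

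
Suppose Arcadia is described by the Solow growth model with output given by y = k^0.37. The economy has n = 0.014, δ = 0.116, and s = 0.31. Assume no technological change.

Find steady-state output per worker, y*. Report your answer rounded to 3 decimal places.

y* = 1.666

Steady state requires s·f(k) = (n + δ)·k, i.e. s·k^α = (n + δ)·k.
Dividing both sides by k: k^(1−α) = s / (n + δ).
k^0.63 = 0.31 / (0.014 + 0.116) = 0.31 / 0.130 = 2.3846
k* = 2.3846^(1/0.63) ≈ 3.9726
y* = (k*)^α = 3.9726^0.37 ≈ 1.6659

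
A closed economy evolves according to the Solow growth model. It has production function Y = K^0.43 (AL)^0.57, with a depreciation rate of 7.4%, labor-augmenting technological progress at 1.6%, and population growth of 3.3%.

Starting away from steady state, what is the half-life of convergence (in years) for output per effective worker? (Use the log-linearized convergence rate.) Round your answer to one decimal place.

Near the steady state the convergence rate is λ = (1 − α)(n + g + δ).
λ = (1 − 0.43) × 0.123 = 0.57 × 0.123 = 0.07011
Half-life = ln 2 / λ = 0.6931 / 0.07011 ≈ 9.89 years

half-life ≈ 9.9 years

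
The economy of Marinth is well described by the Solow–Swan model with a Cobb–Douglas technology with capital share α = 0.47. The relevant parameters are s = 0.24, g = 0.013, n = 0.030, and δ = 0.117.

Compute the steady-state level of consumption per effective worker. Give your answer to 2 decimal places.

c* = 1.09

In steady state, investment equals break-even investment: s·k^α = (n + g + δ)·k.
Dividing both sides by k: k^(1−α) = s / (n + g + δ).
k^0.53 = 0.24 / (0.030 + 0.013 + 0.117) = 0.24 / 0.160 = 1.5000
k* = 1.5000^(1/0.53) ≈ 2.1491
y* = (k*)^α = 2.1491^0.47 ≈ 1.4327
c* = (1 − s)·y* = (1 − 0.24) × 1.4327 ≈ 1.0889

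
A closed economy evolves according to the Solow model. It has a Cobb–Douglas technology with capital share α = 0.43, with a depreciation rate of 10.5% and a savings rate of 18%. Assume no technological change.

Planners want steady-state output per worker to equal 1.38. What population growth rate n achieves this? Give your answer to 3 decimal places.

Steady state requires s·f(k) = (n + δ)·k, i.e. s·k^α = (n + δ)·k.
Since y* = [s/(n + δ)]^(α/(1−α)), we have s/(n + δ) = (y*)^((1−α)/α) = 1.38^1.3256 = 1.5326.
Therefore n + δ = s / 1.5326 = 0.18 / 1.5326 = 0.1174, so n = 0.1174 − 0.105 = 0.0124.

n ≈ 0.012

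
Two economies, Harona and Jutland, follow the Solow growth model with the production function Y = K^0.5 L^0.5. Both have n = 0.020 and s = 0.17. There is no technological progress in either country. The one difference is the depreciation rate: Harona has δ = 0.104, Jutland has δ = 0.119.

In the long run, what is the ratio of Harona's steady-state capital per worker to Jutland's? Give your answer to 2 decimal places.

ratio ≈ 1.26

Steady-state k* = [s/(n + δ)]^(1/(1−α)), so the ratio is [ (s_H/(n + δ)_H) / (s_J/(n + δ)_J) ]^2.
s_H/(n + δ)_H = 0.17/0.124 = 1.3710; s_J/(n + δ)_J = 0.17/0.139 = 1.2230.
Ratio = (1.3710/1.2230)^2 = 1.1210^2 ≈ 1.2566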